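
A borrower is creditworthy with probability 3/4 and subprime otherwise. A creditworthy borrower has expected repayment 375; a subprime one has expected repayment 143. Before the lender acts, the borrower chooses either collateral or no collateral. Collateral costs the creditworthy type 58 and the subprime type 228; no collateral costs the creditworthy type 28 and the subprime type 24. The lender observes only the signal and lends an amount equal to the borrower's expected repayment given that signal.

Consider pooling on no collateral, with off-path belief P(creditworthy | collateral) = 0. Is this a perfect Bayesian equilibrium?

Yes

At the pooled signal (no collateral) the lender holds the prior 3/4 and pays 3/4·375 + 1/4·143 = 317. Off-path (collateral) belief 0 gives 0·375 + 1·143 = 143.
Creditworthy: no collateral gives 317 − 28 = 289; collateral gives 143 − 58 = 85. Stays. ✓
Subprime: no collateral gives 317 − 24 = 293; collateral gives 143 − 228 = -85. Stays. ✓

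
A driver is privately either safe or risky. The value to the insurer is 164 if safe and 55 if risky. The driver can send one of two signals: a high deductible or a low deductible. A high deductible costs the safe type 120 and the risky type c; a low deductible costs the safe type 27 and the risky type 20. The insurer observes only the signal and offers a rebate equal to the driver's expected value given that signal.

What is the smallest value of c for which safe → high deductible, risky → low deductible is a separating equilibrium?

129

Under separation: high deductible → safe (pays 164); low deductible → risky (pays 55).
Safe: 164 − 120 = 44 ≥ 55 − 27 = 28. Holds regardless of c. ✓
Risky: 55 − 20 ≥ 164 − c, so c ≥ 164 − 35 = 129.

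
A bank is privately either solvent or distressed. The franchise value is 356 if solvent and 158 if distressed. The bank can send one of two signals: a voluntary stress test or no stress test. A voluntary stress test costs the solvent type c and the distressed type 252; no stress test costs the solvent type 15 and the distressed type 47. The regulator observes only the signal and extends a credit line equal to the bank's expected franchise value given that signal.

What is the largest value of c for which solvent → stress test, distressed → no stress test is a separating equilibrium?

213

Under separation: stress test → solvent (pays 356); no stress test → distressed (pays 158).
Distressed: 158 − 47 = 111 ≥ 356 − 252 = 104. Holds regardless of c. ✓
Solvent: 356 − c ≥ 158 − 15, so c ≤ 356 − 143 = 213.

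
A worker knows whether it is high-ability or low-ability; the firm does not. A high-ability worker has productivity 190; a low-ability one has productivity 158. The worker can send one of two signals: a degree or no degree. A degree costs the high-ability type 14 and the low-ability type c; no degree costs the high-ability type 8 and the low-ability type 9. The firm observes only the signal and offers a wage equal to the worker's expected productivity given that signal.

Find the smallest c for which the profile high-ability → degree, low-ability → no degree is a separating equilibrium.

Under separation: degree → high-ability (pays 190); no degree → low-ability (pays 158).
High-ability: 190 − 14 = 176 ≥ 158 − 8 = 150. Holds regardless of c. ✓
Low-ability: 158 − 9 ≥ 190 − c, so c ≥ 190 − 149 = 41.

41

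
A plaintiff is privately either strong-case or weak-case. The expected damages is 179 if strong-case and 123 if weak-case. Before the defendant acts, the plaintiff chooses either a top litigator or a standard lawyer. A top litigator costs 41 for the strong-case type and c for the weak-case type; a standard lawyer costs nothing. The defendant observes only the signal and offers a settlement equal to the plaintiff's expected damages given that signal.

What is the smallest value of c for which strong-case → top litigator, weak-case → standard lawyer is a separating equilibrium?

56

Under separation: top litigator → strong-case (pays 179); standard lawyer → weak-case (pays 123).
Strong-case: 179 − 41 = 138 ≥ 123 − 0 = 123. Holds regardless of c. ✓
Weak-case: 123 − 0 ≥ 179 − c, so c ≥ 179 − 123 = 56.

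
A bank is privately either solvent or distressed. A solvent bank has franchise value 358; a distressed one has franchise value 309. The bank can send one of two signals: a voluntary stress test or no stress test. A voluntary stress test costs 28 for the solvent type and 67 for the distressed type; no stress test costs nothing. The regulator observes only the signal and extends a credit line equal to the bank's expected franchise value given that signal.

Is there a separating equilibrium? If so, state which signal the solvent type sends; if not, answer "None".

stress test

Try solvent → stress test, distressed → no stress test:
  If types separate, stress test earns payment 358 and no stress test earns 309.
  Solvent: stress test gives 358 − 28 = 330; no stress test gives 309 − 0 = 309. No deviation. ✓
  Distressed: no stress test gives 309 − 0 = 309; stress test gives 358 − 67 = 291. No deviation. ✓
Both hold — the solvent type sends stress test.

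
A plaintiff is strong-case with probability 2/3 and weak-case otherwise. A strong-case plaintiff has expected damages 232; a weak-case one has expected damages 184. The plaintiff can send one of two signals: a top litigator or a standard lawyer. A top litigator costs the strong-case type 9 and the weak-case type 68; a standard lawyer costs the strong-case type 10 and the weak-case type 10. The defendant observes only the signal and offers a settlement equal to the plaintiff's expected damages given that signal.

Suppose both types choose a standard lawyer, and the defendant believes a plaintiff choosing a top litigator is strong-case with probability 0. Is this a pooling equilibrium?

Yes

At the pooled signal (standard lawyer) the defendant holds the prior 2/3 and pays 2/3·232 + 1/3·184 = 216. Off-path (top litigator) belief 0 gives 0·232 + 1·184 = 184.
Strong-case: standard lawyer gives 216 − 10 = 206; top litigator gives 184 − 9 = 175. Stays. ✓
Weak-case: standard lawyer gives 216 − 10 = 206; top litigator gives 184 − 68 = 116. Stays. ✓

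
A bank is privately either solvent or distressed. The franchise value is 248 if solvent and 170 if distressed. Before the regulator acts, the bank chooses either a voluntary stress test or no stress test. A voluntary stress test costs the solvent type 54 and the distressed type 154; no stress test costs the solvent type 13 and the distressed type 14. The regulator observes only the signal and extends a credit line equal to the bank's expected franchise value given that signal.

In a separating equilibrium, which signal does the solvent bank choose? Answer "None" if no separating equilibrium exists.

stress test

Try solvent → stress test, distressed → no stress test:
  Under separation the regulator infers type exactly: stress test → solvent (pays 248), no stress test → distressed (pays 170).
  Solvent: stress test gives 248 − 54 = 194; no stress test gives 170 − 13 = 157. No deviation. ✓
  Distressed: no stress test gives 170 − 14 = 156; stress test gives 248 − 154 = 94. No deviation. ✓
Both hold — the solvent type sends stress test.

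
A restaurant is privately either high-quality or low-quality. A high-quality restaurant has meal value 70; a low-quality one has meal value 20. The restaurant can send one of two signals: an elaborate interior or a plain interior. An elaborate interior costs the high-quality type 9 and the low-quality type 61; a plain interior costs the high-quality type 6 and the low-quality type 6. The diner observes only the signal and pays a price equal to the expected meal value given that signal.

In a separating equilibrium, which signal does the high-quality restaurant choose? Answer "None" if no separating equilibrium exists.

elaborate interior

Try high-quality → elaborate interior, low-quality → plain interior:
  If types separate, elaborate interior earns payment 70 and plain interior earns 20.
  High-quality: elaborate interior gives 70 − 9 = 61; plain interior gives 20 − 6 = 14. No deviation. ✓
  Low-quality: plain interior gives 20 − 6 = 14; elaborate interior gives 70 − 61 = 9. No deviation. ✓
Both hold — the high-quality type sends elaborate interior.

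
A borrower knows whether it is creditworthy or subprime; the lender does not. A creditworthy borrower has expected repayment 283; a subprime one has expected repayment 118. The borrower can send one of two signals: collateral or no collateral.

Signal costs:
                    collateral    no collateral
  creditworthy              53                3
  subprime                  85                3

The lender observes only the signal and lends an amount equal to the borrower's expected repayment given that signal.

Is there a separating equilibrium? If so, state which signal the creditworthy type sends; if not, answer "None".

Try creditworthy → collateral, subprime → no collateral:
  Under separation the lender infers type exactly: collateral → creditworthy (pays 283), no collateral → subprime (pays 118).
  Creditworthy: collateral gives 283 − 53 = 230; no collateral gives 118 − 3 = 115. No deviation. ✓
  Subprime: no collateral gives 118 − 3 = 115; collateral gives 283 − 85 = 198. Would deviate. ✗
Try creditworthy → no collateral, subprime → collateral:
  Under separation the lender infers type exactly: no collateral → creditworthy (pays 283), collateral → subprime (pays 118).
  Creditworthy: no collateral gives 283 − 3 = 280; collateral gives 118 − 53 = 65. No deviation. ✓
  Subprime: collateral gives 118 − 85 = 33; no collateral gives 283 − 3 = 280. Would deviate. ✗
Neither assignment is incentive-compatible.

None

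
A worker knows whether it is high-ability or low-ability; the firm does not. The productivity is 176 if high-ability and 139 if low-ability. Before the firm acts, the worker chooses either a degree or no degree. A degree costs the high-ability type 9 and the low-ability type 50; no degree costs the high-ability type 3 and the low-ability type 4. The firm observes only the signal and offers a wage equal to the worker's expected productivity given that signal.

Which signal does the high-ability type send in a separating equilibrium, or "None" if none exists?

degree

Try high-ability → degree, low-ability → no degree:
  Under separation the firm infers type exactly: degree → high-ability (pays 176), no degree → low-ability (pays 139).
  High-ability: degree gives 176 − 9 = 167; no degree gives 139 − 3 = 136. No deviation. ✓
  Low-ability: no degree gives 139 − 4 = 135; degree gives 176 − 50 = 126. No deviation. ✓
Both hold — the high-ability type sends degree.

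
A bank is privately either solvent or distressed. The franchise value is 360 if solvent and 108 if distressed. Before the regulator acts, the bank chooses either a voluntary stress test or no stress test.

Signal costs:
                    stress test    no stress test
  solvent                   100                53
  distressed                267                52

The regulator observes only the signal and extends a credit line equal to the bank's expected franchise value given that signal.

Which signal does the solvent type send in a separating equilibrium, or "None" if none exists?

Try solvent → stress test, distressed → no stress test:
  Under separation the regulator infers type exactly: stress test → solvent (pays 360), no stress test → distressed (pays 108).
  Solvent: stress test gives 360 − 100 = 260; no stress test gives 108 − 53 = 55. No deviation. ✓
  Distressed: no stress test gives 108 − 52 = 56; stress test gives 360 − 267 = 93. Would deviate. ✗
Try solvent → no stress test, distressed → stress test:
  Under separation the regulator infers type exactly: no stress test → solvent (pays 360), stress test → distressed (pays 108).
  Solvent: no stress test gives 360 − 53 = 307; stress test gives 108 − 100 = 8. No deviation. ✓
  Distressed: stress test gives 108 − 267 = -159; no stress test gives 360 − 52 = 308. Would deviate. ✗
Neither assignment is incentive-compatible.

None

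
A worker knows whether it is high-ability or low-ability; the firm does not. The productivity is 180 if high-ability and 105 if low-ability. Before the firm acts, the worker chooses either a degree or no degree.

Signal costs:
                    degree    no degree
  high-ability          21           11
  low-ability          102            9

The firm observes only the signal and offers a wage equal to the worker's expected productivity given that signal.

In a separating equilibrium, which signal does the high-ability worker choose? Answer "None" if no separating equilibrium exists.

Try high-ability → degree, low-ability → no degree:
  Under separation the firm infers type exactly: degree → high-ability (pays 180), no degree → low-ability (pays 105).
  High-ability: degree gives 180 − 21 = 159; no degree gives 105 − 11 = 94. No deviation. ✓
  Low-ability: no degree gives 105 − 9 = 96; degree gives 180 − 102 = 78. No deviation. ✓
Both hold — the high-ability type sends degree.

degree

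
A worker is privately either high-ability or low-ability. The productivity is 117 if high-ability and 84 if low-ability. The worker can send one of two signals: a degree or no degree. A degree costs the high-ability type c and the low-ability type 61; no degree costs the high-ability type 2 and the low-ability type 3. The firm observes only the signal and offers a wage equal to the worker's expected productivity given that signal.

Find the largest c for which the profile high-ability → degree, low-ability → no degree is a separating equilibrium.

Under separation: degree → high-ability (pays 117); no degree → low-ability (pays 84).
Low-ability: 84 − 3 = 81 ≥ 117 − 61 = 56. Holds regardless of c. ✓
High-ability: 117 − c ≥ 84 − 2, so c ≤ 117 − 82 = 35.

35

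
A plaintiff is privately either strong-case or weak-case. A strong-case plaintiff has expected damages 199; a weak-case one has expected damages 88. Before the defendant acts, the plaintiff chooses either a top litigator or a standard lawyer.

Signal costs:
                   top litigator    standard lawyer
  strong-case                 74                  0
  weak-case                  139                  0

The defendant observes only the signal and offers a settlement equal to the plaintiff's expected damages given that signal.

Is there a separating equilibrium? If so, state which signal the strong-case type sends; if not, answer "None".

top litigator

Try strong-case → top litigator, weak-case → standard lawyer:
  If types separate, top litigator earns payment 199 and standard lawyer earns 88.
  Strong-case: top litigator gives 199 − 74 = 125; standard lawyer gives 88 − 0 = 88. No deviation. ✓
  Weak-case: standard lawyer gives 88 − 0 = 88; top litigator gives 199 − 139 = 60. No deviation. ✓
Both hold — the strong-case type sends top litigator.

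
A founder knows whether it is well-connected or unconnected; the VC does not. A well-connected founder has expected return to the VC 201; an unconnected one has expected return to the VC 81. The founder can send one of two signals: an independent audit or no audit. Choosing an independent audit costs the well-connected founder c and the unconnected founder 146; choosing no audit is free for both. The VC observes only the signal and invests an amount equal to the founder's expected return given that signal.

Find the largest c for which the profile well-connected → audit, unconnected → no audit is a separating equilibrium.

Under separation: audit → well-connected (pays 201); no audit → unconnected (pays 81).
Unconnected: 81 − 0 = 81 ≥ 201 − 146 = 55. Holds regardless of c. ✓
Well-connected: 201 − c ≥ 81 − 0, so c ≤ 201 − 81 = 120.

120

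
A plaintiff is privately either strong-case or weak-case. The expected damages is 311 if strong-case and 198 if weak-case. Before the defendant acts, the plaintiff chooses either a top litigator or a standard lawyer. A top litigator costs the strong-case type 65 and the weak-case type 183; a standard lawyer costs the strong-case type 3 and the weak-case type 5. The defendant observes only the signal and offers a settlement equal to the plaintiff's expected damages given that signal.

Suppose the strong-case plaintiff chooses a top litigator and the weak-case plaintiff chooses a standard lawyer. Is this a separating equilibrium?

Yes

If types separate, top litigator earns payment 311 and standard lawyer earns 198.
Strong-case: top litigator gives 311 − 65 = 246; standard lawyer gives 198 − 3 = 195. No deviation. ✓
Weak-case: standard lawyer gives 198 − 5 = 193; top litigator gives 311 − 183 = 128. No deviation. ✓
Both incentive constraints hold.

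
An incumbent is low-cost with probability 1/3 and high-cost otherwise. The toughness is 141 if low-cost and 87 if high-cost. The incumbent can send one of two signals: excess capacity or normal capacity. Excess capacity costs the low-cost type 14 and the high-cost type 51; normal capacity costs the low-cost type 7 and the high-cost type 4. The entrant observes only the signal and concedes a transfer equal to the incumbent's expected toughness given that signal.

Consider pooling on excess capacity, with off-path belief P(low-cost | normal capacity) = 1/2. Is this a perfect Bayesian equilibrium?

No

At the pooled signal (excess capacity) the entrant holds the prior 1/3 and pays 1/3·141 + 2/3·87 = 105. Off-path (normal capacity) belief 1/2 gives 1/2·141 + 1/2·87 = 114.
Low-cost: excess capacity gives 105 − 14 = 91; normal capacity gives 114 − 7 = 107. Deviates. ✗
High-cost: excess capacity gives 105 − 51 = 54; normal capacity gives 114 − 4 = 110. Deviates. ✗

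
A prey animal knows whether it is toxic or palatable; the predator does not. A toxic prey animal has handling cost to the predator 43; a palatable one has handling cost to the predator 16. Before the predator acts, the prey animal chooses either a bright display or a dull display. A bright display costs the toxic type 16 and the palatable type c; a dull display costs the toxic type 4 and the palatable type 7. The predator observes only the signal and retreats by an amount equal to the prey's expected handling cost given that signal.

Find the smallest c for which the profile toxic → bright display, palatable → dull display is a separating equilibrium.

34

Under separation: bright display → toxic (pays 43); dull display → palatable (pays 16).
Toxic: 43 − 16 = 27 ≥ 16 − 4 = 12. Holds regardless of c. ✓
Palatable: 16 − 7 ≥ 43 − c, so c ≥ 43 − 9 = 34.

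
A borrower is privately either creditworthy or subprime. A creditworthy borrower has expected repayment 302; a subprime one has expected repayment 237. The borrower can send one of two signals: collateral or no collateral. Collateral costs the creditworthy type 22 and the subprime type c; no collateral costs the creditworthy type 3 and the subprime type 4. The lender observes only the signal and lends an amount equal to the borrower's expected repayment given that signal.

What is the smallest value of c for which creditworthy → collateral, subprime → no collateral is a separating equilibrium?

Under separation: collateral → creditworthy (pays 302); no collateral → subprime (pays 237).
Creditworthy: 302 − 22 = 280 ≥ 237 − 3 = 234. Holds regardless of c. ✓
Subprime: 237 − 4 ≥ 302 − c, so c ≥ 302 − 233 = 69.

69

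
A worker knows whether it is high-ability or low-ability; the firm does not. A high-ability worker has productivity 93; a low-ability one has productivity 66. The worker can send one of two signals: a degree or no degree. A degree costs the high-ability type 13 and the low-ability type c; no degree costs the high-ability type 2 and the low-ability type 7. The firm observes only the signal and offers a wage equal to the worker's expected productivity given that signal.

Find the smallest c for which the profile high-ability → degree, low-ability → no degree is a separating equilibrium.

34

Under separation: degree → high-ability (pays 93); no degree → low-ability (pays 66).
High-ability: 93 − 13 = 80 ≥ 66 − 2 = 64. Holds regardless of c. ✓
Low-ability: 66 − 7 ≥ 93 − c, so c ≥ 93 − 59 = 34.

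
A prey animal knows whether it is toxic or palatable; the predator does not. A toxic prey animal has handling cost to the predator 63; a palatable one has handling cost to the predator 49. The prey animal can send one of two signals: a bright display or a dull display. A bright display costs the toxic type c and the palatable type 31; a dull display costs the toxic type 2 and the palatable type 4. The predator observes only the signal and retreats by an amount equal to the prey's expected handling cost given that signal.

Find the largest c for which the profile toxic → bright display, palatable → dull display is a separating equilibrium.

Under separation: bright display → toxic (pays 63); dull display → palatable (pays 49).
Palatable: 49 − 4 = 45 ≥ 63 − 31 = 32. Holds regardless of c. ✓
Toxic: 63 − c ≥ 49 − 2, so c ≤ 63 − 47 = 16.

16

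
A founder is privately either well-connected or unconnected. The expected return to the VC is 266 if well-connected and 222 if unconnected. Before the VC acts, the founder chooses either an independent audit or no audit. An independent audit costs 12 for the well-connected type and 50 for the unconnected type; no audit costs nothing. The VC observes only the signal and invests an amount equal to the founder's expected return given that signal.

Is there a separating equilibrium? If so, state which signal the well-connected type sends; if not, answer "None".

audit

Try well-connected → audit, unconnected → no audit:
  If types separate, audit earns payment 266 and no audit earns 222.
  Well-connected: audit gives 266 − 12 = 254; no audit gives 222 − 0 = 222. No deviation. ✓
  Unconnected: no audit gives 222 − 0 = 222; audit gives 266 − 50 = 216. No deviation. ✓
Both hold — the well-connected type sends audit.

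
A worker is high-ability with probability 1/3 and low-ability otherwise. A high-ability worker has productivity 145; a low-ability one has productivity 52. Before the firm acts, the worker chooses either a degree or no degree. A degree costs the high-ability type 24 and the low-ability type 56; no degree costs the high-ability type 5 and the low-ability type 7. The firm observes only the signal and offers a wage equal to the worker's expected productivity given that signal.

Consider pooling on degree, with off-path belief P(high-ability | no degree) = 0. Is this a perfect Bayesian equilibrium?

No

On the equilibrium path (degree) the firm holds the prior 1/3 and pays 1/3·145 + 2/3·52 = 83. Off-path (no degree) belief 0 gives 0·145 + 1·52 = 52.
High-ability: degree gives 83 − 24 = 59; no degree gives 52 − 5 = 47. Stays. ✓
Low-ability: degree gives 83 − 56 = 27; no degree gives 52 − 7 = 45. Deviates. ✗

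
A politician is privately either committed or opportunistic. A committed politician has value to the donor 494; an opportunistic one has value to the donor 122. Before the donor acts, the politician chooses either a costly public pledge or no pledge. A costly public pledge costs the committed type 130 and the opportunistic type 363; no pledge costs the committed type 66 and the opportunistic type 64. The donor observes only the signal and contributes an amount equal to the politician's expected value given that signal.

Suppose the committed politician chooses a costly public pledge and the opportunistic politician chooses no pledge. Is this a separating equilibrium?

If types separate, pledge earns payment 494 and no pledge earns 122.
Committed: pledge gives 494 − 130 = 364; no pledge gives 122 − 66 = 56. No deviation. ✓
Opportunistic: no pledge gives 122 − 64 = 58; pledge gives 494 − 363 = 131. Would deviate. ✗

No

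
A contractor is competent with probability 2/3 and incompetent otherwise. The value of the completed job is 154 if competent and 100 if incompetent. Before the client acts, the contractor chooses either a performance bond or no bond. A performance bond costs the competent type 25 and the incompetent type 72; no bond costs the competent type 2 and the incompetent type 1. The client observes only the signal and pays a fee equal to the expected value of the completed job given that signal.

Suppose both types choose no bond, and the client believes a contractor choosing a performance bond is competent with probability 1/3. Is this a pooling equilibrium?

Yes

At the pooled signal (no bond) the client holds the prior 2/3 and pays 2/3·154 + 1/3·100 = 136. Off-path (bond) belief 1/3 gives 1/3·154 + 2/3·100 = 118.
Competent: no bond gives 136 − 2 = 134; bond gives 118 − 25 = 93. Stays. ✓
Incompetent: no bond gives 136 − 1 = 135; bond gives 118 − 72 = 46. Stays. ✓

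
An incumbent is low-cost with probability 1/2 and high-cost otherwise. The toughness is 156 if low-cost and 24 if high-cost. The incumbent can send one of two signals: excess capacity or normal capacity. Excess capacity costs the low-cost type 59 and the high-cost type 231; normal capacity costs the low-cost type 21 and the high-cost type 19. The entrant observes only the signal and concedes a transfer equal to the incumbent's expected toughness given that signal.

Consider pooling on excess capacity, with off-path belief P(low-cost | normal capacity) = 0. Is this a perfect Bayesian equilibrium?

At the pooled signal (excess capacity) the entrant holds the prior 1/2 and pays 1/2·156 + 1/2·24 = 90. Off-path (normal capacity) belief 0 gives 0·156 + 1·24 = 24.
Low-cost: excess capacity gives 90 − 59 = 31; normal capacity gives 24 − 21 = 3. Stays. ✓
High-cost: excess capacity gives 90 − 231 = -141; normal capacity gives 24 − 19 = 5. Deviates. ✗

No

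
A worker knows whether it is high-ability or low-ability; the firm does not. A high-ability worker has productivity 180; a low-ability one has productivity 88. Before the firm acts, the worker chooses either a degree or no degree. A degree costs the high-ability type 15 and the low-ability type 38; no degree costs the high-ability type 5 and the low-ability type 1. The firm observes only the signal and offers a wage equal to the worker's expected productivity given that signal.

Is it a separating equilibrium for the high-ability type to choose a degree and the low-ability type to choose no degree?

No

If types separate, degree earns payment 180 and no degree earns 88.
High-ability: degree gives 180 − 15 = 165; no degree gives 88 − 5 = 83. No deviation. ✓
Low-ability: no degree gives 88 − 1 = 87; degree gives 180 − 38 = 142. Would deviate. ✗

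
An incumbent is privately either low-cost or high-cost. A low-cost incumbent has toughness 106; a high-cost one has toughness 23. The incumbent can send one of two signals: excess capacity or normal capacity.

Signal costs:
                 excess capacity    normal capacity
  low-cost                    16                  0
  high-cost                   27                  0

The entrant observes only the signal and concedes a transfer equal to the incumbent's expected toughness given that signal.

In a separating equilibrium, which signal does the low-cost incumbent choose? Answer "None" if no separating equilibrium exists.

Try low-cost → excess capacity, high-cost → normal capacity:
  Under separation the entrant infers type exactly: excess capacity → low-cost (pays 106), normal capacity → high-cost (pays 23).
  Low-cost: excess capacity gives 106 − 16 = 90; normal capacity gives 23 − 0 = 23. No deviation. ✓
  High-cost: normal capacity gives 23 − 0 = 23; excess capacity gives 106 − 27 = 79. Would deviate. ✗
Try low-cost → normal capacity, high-cost → excess capacity:
  Under separation the entrant infers type exactly: normal capacity → low-cost (pays 106), excess capacity → high-cost (pays 23).
  Low-cost: normal capacity gives 106 − 0 = 106; excess capacity gives 23 − 16 = 7. No deviation. ✓
  High-cost: excess capacity gives 23 − 27 = -4; normal capacity gives 106 − 0 = 106. Would deviate. ✗
Neither assignment is incentive-compatible.

None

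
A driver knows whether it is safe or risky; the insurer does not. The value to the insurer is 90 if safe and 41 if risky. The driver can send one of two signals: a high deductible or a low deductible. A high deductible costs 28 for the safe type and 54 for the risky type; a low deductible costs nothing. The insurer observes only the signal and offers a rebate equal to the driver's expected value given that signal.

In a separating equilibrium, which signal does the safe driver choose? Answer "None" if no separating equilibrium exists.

high deductible

Try safe → high deductible, risky → low deductible:
  If types separate, high deductible earns payment 90 and low deductible earns 41.
  Safe: high deductible gives 90 − 28 = 62; low deductible gives 41 − 0 = 41. No deviation. ✓
  Risky: low deductible gives 41 − 0 = 41; high deductible gives 90 − 54 = 36. No deviation. ✓
Both hold — the safe type sends high deductible.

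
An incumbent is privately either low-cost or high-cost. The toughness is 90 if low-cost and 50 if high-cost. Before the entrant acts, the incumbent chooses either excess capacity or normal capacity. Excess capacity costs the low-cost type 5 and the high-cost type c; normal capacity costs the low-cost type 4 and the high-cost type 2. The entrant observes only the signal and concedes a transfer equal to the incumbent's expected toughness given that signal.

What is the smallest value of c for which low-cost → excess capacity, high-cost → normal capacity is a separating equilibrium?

42

Under separation: excess capacity → low-cost (pays 90); normal capacity → high-cost (pays 50).
Low-cost: 90 − 5 = 85 ≥ 50 − 4 = 46. Holds regardless of c. ✓
High-cost: 50 − 2 ≥ 90 − c, so c ≥ 90 − 48 = 42.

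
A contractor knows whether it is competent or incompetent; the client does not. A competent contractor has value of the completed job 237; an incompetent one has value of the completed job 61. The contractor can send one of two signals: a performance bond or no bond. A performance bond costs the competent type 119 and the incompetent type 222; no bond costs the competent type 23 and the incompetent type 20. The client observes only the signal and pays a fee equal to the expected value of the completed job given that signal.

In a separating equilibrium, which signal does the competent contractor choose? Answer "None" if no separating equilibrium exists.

Try competent → bond, incompetent → no bond:
  If types separate, bond earns payment 237 and no bond earns 61.
  Competent: bond gives 237 − 119 = 118; no bond gives 61 − 23 = 38. No deviation. ✓
  Incompetent: no bond gives 61 − 20 = 41; bond gives 237 − 222 = 15. No deviation. ✓
Both hold — the competent type sends bond.

bond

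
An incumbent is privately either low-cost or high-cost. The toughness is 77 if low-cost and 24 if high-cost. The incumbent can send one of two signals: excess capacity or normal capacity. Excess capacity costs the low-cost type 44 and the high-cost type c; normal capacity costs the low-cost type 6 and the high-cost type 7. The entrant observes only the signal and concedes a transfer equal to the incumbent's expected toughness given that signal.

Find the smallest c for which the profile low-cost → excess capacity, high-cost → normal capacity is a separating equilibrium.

60

Under separation: excess capacity → low-cost (pays 77); normal capacity → high-cost (pays 24).
Low-cost: 77 − 44 = 33 ≥ 24 − 6 = 18. Holds regardless of c. ✓
High-cost: 24 − 7 ≥ 77 − c, so c ≥ 77 − 17 = 60.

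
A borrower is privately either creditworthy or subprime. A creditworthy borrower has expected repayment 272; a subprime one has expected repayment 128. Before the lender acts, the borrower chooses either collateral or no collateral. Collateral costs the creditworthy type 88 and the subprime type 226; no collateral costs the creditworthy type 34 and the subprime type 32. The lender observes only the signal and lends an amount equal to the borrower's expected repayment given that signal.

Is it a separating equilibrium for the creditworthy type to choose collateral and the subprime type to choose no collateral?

Yes

Under separation the lender infers type exactly: collateral → creditworthy (pays 272), no collateral → subprime (pays 128).
Creditworthy: collateral gives 272 − 88 = 184; no collateral gives 128 − 34 = 94. No deviation. ✓
Subprime: no collateral gives 128 − 32 = 96; collateral gives 272 − 226 = 46. No deviation. ✓
Neither type gains from mimicking the other.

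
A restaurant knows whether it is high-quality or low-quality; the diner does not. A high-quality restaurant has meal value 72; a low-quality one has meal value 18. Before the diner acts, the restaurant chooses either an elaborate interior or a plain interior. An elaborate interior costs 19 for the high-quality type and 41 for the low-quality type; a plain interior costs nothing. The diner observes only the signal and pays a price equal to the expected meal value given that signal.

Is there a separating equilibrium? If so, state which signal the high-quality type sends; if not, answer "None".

Try high-quality → elaborate interior, low-quality → plain interior:
  If types separate, elaborate interior earns payment 72 and plain interior earns 18.
  High-quality: elaborate interior gives 72 − 19 = 53; plain interior gives 18 − 0 = 18. No deviation. ✓
  Low-quality: plain interior gives 18 − 0 = 18; elaborate interior gives 72 − 41 = 31. Would deviate. ✗
Try high-quality → plain interior, low-quality → elaborate interior:
  If types separate, plain interior earns payment 72 and elaborate interior earns 18.
  High-quality: plain interior gives 72 − 0 = 72; elaborate interior gives 18 − 19 = -1. No deviation. ✓
  Low-quality: elaborate interior gives 18 − 41 = -23; plain interior gives 72 − 0 = 72. Would deviate. ✗
Neither assignment is incentive-compatible.

None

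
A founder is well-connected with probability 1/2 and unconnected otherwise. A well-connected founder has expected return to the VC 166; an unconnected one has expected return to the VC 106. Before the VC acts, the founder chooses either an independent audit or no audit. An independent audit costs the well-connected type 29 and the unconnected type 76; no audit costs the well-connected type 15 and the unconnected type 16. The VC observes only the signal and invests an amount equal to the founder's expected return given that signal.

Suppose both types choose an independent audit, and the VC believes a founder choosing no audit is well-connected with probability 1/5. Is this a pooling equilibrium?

No

At the pooled signal (audit) the VC holds the prior 1/2 and pays 1/2·166 + 1/2·106 = 136. Off-path (no audit) belief 1/5 gives 1/5·166 + 4/5·106 = 118.
Well-connected: audit gives 136 − 29 = 107; no audit gives 118 − 15 = 103. Stays. ✓
Unconnected: audit gives 136 − 76 = 60; no audit gives 118 − 16 = 102. Deviates. ✗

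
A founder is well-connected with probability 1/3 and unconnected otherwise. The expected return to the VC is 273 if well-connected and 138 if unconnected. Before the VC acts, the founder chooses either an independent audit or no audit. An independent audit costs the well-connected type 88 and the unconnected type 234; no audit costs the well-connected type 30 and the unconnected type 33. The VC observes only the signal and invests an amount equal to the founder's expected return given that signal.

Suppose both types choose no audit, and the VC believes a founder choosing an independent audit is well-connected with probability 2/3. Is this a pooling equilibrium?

On the equilibrium path (no audit) the VC holds the prior 1/3 and pays 1/3·273 + 2/3·138 = 183. Off-path (audit) belief 2/3 gives 2/3·273 + 1/3·138 = 228.
Well-connected: no audit gives 183 − 30 = 153; audit gives 228 − 88 = 140. Stays. ✓
Unconnected: no audit gives 183 − 33 = 150; audit gives 228 − 234 = -6. Stays. ✓
Beliefs are Bayes-consistent on-path and both types best-respond.

Yes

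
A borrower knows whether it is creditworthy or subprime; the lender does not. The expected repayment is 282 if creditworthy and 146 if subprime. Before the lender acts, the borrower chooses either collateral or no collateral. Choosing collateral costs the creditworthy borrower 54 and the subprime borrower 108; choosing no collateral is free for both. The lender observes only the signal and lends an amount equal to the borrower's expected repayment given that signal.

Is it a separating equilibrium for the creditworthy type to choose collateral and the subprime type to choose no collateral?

Under separation the lender infers type exactly: collateral → creditworthy (pays 282), no collateral → subprime (pays 146).
Creditworthy: collateral gives 282 − 54 = 228; no collateral gives 146 − 0 = 146. No deviation. ✓
Subprime: no collateral gives 146 − 0 = 146; collateral gives 282 − 108 = 174. Would deviate. ✗

No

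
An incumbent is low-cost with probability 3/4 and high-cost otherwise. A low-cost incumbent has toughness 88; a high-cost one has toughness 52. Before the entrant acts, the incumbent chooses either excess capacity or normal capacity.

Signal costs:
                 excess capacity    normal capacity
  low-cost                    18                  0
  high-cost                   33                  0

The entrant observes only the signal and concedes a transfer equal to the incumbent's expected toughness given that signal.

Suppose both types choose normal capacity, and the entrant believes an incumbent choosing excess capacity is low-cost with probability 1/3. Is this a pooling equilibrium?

Yes

On the equilibrium path (normal capacity) the entrant holds the prior 3/4 and pays 3/4·88 + 1/4·52 = 79. Off-path (excess capacity) belief 1/3 gives 1/3·88 + 2/3·52 = 64.
Low-cost: normal capacity gives 79 − 0 = 79; excess capacity gives 64 − 18 = 46. Stays. ✓
High-cost: normal capacity gives 79 − 0 = 79; excess capacity gives 64 − 33 = 31. Stays. ✓
Beliefs are Bayes-consistent on-path and both types best-respond.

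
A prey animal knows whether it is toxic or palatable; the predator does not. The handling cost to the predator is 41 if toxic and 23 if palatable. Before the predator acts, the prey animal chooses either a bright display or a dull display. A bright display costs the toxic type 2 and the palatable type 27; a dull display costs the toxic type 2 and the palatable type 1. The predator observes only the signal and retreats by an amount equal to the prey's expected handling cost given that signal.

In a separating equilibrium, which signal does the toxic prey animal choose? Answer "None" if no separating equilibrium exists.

bright display

Try toxic → bright display, palatable → dull display:
  If types separate, bright display earns payment 41 and dull display earns 23.
  Toxic: bright display gives 41 − 2 = 39; dull display gives 23 − 2 = 21. No deviation. ✓
  Palatable: dull display gives 23 − 1 = 22; bright display gives 41 − 27 = 14. No deviation. ✓
Both hold — the toxic type sends bright display.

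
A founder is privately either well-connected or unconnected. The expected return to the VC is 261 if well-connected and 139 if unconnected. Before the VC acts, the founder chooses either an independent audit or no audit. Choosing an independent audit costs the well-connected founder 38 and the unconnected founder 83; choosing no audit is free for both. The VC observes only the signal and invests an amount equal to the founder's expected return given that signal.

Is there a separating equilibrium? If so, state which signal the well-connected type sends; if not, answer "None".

None

Try well-connected → audit, unconnected → no audit:
  If types separate, audit earns payment 261 and no audit earns 139.
  Well-connected: audit gives 261 − 38 = 223; no audit gives 139 − 0 = 139. No deviation. ✓
  Unconnected: no audit gives 139 − 0 = 139; audit gives 261 − 83 = 178. Would deviate. ✗
Try well-connected → no audit, unconnected → audit:
  If types separate, no audit earns payment 261 and audit earns 139.
  Well-connected: no audit gives 261 − 0 = 261; audit gives 139 − 38 = 101. No deviation. ✓
  Unconnected: audit gives 139 − 83 = 56; no audit gives 261 − 0 = 261. Would deviate. ✗
Neither assignment is incentive-compatible.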